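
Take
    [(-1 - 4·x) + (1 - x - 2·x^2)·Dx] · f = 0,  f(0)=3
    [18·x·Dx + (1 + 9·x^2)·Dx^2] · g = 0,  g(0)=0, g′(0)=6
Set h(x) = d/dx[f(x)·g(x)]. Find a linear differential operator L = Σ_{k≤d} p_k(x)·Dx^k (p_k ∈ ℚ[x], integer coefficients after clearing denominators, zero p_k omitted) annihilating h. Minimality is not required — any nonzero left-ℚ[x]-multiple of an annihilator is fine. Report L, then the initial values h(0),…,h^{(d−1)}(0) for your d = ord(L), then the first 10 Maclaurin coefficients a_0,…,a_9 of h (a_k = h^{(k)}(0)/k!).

L = (-30 + 2106·x^2 + 3888·x^3 + 11664·x^4) + (15 + 78·x + 27·x^2 + 306·x^3 + 3888·x^4 + 7776·x^5)·Dx + (-2 - 7·x - 59·x^2 + 9·x^3 - 261·x^4 + 648·x^5 + 972·x^6)·Dx^2  (order 2).
h: a_k = 18, 36, 0, 144, 1638, 11988/5, -28692/5, -1152/7, 3610494/35, 799452/7, …
ICs: h(0) = 18, h′(0) = 36.

f: a_k = 3, 3, 9, 15, 33, 63, 129, 255, 513, 1023, …
g: a_k = 0, 6, 0, -18, 0, 486/5, 0, -4374/7, 0, 4374, …
Product ⇒ symmetric product L₀, ord ≤ 2.
h=h₀': d/dx-closure on L₀ ⇒ L.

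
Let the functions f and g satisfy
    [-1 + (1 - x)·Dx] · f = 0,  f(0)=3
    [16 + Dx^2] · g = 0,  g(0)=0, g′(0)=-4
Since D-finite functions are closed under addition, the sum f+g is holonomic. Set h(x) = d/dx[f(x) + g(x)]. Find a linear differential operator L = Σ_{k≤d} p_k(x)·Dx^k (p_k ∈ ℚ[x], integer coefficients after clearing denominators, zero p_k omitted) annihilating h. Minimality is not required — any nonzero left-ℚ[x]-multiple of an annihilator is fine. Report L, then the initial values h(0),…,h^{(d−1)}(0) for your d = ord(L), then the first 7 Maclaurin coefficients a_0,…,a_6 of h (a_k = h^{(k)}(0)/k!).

f: a_k = 3, 3, 3, 3, 3, 3, 3, …
g: a_k = 0, -4, 0, 32/3, 0, -128/15, 0, …
L₀ := lclm(L_f,L_g); ord L₀ ≤ 1+2.
h₀' ⇒ L via d/dx closure of L₀.
L = (448 - 512·x + 256·x^2) + (-176 + 432·x - 384·x^2 + 128·x^3)·Dx + (28 - 32·x + 16·x^2)·Dx^2 + (-11 + 27·x - 24·x^2 + 8·x^3)·Dx^3  (order 3).
h: a_k = -1, 6, 41, 12, -83/3, 18, 1969/45, …
ICs: h(0) = -1, h′(0) = 6, h′′(0) = 82.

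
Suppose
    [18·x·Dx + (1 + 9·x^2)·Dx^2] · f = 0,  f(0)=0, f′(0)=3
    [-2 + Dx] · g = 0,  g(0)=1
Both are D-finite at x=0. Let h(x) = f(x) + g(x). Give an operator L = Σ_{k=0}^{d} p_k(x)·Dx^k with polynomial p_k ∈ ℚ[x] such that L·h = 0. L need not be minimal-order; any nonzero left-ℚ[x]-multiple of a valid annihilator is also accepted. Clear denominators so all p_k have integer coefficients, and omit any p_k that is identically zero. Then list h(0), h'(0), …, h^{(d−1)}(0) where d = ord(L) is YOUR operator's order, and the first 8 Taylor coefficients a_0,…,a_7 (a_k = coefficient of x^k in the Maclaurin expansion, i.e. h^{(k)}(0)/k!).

f: a_k = 0, 3, 0, -9, 0, 243/5, 0, -2187/7, …
g: a_k = 1, 2, 2, 4/3, 2/3, 4/15, 4/45, 8/315, …
Sum ⇒ L₀ = lclm(L_f,L_g) in ℚ(x)⟨Dx⟩.
L = (18 - 36·x - 486·x^2 - 324·x^3)·Dx + (-11 + 207·x^2 - 162·x^4)·Dx^2 + (1 + 9·x + 18·x^2 + 81·x^3 + 81·x^4)·Dx^3  (order 3).
h: a_k = 1, 5, 2, -23/3, 2/3, 733/15, 4/45, -98407/315, …
ICs: h(0) = 1, h′(0) = 5, h′′(0) = 4.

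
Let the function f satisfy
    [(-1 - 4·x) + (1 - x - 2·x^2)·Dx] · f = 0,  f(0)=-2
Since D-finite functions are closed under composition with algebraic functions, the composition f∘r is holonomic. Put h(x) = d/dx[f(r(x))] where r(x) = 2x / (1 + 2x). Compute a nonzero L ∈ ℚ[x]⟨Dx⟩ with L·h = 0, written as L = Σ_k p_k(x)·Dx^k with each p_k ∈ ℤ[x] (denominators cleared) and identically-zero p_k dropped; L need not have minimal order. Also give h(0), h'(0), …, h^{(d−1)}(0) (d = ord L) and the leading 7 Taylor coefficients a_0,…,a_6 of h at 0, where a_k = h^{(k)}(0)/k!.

L = (8 + 48·x + 288·x^2 + 320·x^3) + (-1 - 14·x - 36·x^2 + 56·x^3 + 160·x^4)·Dx  (order 1).
h: a_k = -4, -32, 0, -512, 1280, -9216, 35840, …
ICs: h(0) = -4.

f: a_k = -2, -2, -6, -10, -22, -42, -86, …
h₀=f(r): pull back L_f along r ⇒ L₀.
Derive L from L₀ (diff closure).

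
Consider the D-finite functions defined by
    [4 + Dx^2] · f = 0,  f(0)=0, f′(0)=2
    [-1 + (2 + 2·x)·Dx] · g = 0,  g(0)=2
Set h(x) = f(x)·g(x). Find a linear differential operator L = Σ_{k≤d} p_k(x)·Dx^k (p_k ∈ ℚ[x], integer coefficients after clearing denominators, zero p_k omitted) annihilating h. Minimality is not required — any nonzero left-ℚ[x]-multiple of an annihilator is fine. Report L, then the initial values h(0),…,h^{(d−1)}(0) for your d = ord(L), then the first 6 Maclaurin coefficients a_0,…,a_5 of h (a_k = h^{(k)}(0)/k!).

f: a_k = 0, 2, 0, -4/3, 0, 4/15, …
g: a_k = 2, 1, -1/4, 1/8, -5/64, 7/128, …
f·g: L₀ = L_f ⊗_s L_g, ord ≤ 2·1.
L = (19 + 32·x + 16·x^2) + (-4 - 4·x)·Dx + (4 + 8·x + 4·x^2)·Dx^2  (order 2).
h: a_k = 0, 4, 2, -19/6, -13/12, 341/480, …
ICs: h(0) = 0, h′(0) = 4.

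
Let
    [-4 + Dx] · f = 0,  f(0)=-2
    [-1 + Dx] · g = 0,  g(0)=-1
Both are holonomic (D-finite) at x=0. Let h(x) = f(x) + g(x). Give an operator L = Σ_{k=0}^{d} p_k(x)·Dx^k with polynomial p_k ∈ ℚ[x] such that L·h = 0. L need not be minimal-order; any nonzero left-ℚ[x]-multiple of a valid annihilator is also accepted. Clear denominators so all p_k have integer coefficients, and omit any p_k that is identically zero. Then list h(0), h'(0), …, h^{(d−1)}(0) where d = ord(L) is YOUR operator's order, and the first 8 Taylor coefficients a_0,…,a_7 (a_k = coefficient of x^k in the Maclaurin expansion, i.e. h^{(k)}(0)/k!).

f: a_k = -2, -8, -16, -64/3, -64/3, -256/15, -512/45, -2048/315, …
g: a_k = -1, -1, -1/2, -1/6, -1/24, -1/120, -1/720, -1/5040, …
h₀=f+g: left-lcm gives L₀, ord ≤ 2.
L = 4 - 5·Dx + Dx^2  (order 2).
h: a_k = -3, -9, -33/2, -43/2, -171/8, -683/40, -2731/240, -3641/560, …
ICs: h(0) = -3, h′(0) = -9.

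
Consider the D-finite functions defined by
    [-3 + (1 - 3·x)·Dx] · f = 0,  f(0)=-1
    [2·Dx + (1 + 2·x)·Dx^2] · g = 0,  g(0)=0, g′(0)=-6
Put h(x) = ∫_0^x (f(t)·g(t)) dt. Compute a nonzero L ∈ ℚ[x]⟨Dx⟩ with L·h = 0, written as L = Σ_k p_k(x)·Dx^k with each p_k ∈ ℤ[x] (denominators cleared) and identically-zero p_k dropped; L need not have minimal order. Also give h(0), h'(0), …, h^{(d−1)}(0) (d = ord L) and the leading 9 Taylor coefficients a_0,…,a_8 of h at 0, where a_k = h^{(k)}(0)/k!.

L = 6·Dx + (4 + 18·x)·Dx^2 + (-1 + x + 6·x^2)·Dx^3  (order 3).
h: a_k = 0, 0, 3, 4, 11, 24, 316/5, 5528/35, 14751/35, …
ICs: h(0) = 0, h′(0) = 0, h′′(0) = 6.

f: a_k = -1, -3, -9, -27, -81, -243, -729, -2187, -6561, …
g: a_k = 0, -6, 6, -8, 12, -96/5, 32, -384/7, 96, …
h₀=f·g: eliminate ⇒ L₀, order ≤ 1·2.
h=∫h₀ ⇒ L = L₀·Dx.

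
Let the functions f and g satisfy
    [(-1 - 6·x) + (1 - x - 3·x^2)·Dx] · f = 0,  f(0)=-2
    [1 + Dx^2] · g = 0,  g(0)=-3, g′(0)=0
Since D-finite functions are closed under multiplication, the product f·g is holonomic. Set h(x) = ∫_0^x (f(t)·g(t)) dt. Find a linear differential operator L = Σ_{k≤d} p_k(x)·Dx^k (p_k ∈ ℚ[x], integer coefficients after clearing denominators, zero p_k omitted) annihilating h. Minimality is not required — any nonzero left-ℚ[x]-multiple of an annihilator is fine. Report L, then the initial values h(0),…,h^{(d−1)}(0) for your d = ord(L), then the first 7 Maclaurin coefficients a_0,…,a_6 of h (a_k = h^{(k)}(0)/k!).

L = (5 + x + 3·x^2)·Dx + (2 + 12·x)·Dx^2 + (-1 + x + 3·x^2)·Dx^3  (order 3).
h: a_k = 0, 6, 3, 7, 39/4, 409/20, 877/24, …
ICs: h(0) = 0, h′(0) = 6, h′′(0) = 6.

f: a_k = -2, -2, -8, -14, -38, -80, -194, …
g: a_k = -3, 0, 3/2, 0, -1/8, 0, 1/240, …
f·g: L₀ = L_f ⊗_s L_g, ord ≤ 1·2.
h=∫₀ˣh₀: take L = L₀·Dx.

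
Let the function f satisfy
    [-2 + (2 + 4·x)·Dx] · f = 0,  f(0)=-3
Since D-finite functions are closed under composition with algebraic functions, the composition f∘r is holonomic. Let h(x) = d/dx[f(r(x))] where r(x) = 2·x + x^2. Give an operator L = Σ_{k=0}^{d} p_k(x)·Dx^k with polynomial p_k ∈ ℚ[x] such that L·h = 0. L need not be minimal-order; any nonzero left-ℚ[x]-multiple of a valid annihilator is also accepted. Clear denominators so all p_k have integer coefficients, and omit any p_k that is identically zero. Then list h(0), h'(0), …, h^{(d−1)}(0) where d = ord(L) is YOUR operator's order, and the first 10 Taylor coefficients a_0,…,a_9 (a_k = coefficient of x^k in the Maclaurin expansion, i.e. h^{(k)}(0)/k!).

f: a_k = -3, -3, 3/2, -3/2, 15/8, -21/8, 63/16, -99/16, 1287/128, -2145/128, …
L₀ from L_f via x↦r, Dx↦r'^{-1}Dx.
h₀' ⇒ L via d/dx closure of L₀.
L = -1 + (-1 - 5·x - 6·x^2 - 2·x^3)·Dx  (order 1).
h: a_k = -6, 6, -18, 54, -165, 513, -1617, 5151, -66177/4, 213945/4, …
ICs: h(0) = -6.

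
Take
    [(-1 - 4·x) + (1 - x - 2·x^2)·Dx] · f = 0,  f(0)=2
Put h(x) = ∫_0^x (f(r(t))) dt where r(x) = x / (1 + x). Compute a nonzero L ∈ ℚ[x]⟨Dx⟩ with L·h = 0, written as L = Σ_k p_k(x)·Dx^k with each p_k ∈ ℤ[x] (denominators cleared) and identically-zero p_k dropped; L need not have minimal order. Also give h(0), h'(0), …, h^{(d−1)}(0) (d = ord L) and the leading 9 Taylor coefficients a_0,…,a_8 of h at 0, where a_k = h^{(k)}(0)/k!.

L = (1 + 5·x)·Dx + (-1 - 2·x + x^2 + 2·x^3)·Dx^2  (order 2).
h: a_k = 0, 2, 1, 4/3, 0, 8/5, -4/3, 24/7, -5, …
ICs: h(0) = 0, h′(0) = 2.

f: a_k = 2, 2, 6, 10, 22, 42, 86, 170, 342, …
L₀ from L_f via x↦r, Dx↦r'^{-1}Dx.
h=∫₀ˣh₀: take L = L₀·Dx.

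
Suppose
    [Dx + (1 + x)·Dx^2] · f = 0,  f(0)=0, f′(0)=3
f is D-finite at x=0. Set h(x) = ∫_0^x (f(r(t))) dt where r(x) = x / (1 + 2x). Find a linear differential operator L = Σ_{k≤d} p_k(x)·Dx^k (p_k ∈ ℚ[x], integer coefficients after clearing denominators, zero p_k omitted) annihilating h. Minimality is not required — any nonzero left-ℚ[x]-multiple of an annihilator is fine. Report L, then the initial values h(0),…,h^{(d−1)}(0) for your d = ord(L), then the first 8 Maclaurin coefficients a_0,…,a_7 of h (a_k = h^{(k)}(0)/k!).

f: a_k = 0, 3, -3/2, 1, -3/4, 3/5, -1/2, 3/7, …
h₀=f(r): pull back L_f along r ⇒ L₀.
h=∫h₀ ⇒ L = L₀·Dx.
L = (5 + 12·x)·Dx^2 + (1 + 5·x + 6·x^2)·Dx^3  (order 3).
h: a_k = 0, 0, 3/2, -5/2, 19/4, -39/4, 211/10, -95/2, …
ICs: h(0) = 0, h′(0) = 0, h′′(0) = 3.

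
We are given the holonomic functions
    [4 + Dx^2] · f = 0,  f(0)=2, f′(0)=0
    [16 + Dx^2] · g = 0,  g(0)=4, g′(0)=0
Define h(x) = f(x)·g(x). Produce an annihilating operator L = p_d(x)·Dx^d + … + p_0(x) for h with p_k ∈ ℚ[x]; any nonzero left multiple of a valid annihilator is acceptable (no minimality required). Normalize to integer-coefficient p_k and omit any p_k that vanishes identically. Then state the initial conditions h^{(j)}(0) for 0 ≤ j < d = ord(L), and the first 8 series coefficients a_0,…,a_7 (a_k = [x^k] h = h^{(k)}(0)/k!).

f: a_k = 2, 0, -4, 0, 4/3, 0, -8/45, 0, …
g: a_k = 4, 0, -32, 0, 128/3, 0, -1024/45, 0, …
Product ⇒ symmetric product L₀, ord ≤ 4.
L = 144 + 40·Dx^2 + Dx^4  (order 4).
h: a_k = 8, 0, -80, 0, 656/3, 0, -2336/9, 0, …
ICs: h(0) = 8, h′(0) = 0, h′′(0) = -160, h′′′(0) = 0.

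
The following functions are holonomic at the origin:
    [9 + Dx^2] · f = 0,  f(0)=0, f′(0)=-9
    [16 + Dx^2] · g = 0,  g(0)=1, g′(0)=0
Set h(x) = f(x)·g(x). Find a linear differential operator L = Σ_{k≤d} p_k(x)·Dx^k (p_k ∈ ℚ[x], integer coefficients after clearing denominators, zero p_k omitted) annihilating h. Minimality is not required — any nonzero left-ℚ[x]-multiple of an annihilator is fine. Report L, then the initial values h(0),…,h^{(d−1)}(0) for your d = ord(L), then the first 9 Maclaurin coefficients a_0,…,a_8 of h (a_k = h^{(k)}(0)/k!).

f: a_k = 0, -9, 0, 27/2, 0, -243/40, 0, 729/560, 0, …
g: a_k = 1, 0, -8, 0, 32/3, 0, -256/45, 0, 512/315, …
L₀ := L_f ⊗_s L_g (sym. prod.), ord ≤ 4.
L = 49 + 50·Dx^2 + Dx^4  (order 4).
h: a_k = 0, -9, 0, 171/2, 0, -8403/40, 0, 137257/560, 0, …
ICs: h(0) = 0, h′(0) = -9, h′′(0) = 0, h′′′(0) = 513.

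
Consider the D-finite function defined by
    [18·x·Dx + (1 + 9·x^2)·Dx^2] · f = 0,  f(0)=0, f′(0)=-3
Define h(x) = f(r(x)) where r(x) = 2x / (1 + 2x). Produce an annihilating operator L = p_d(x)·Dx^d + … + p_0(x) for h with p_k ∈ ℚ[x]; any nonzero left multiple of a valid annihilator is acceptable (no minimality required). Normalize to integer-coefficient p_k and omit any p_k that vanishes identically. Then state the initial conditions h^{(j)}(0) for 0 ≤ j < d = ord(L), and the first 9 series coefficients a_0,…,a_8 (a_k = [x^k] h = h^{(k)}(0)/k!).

f: a_k = 0, -3, 0, 9, 0, -243/5, 0, 2187/7, 0, …
Change of var in L_f (x↦r) gives L₀.
L = (4 + 80·x)·Dx + (1 + 4·x + 40·x^2)·Dx^2  (order 2).
h: a_k = 0, -6, 12, 48, -384, 384/5, 9984, -254976/7, -172032, …
ICs: h(0) = 0, h′(0) = -6.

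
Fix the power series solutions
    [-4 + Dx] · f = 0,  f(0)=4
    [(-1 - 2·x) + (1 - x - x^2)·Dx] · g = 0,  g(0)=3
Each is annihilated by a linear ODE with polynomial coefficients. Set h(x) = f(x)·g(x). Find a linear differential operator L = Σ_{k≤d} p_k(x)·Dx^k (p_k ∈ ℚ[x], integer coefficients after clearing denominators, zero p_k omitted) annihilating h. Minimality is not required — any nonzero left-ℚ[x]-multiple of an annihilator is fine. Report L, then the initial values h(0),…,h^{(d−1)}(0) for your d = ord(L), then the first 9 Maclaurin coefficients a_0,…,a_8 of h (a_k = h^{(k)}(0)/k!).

L = (5 - 2·x - 4·x^2) + (-1 + x + x^2)·Dx  (order 1).
h: a_k = 12, 60, 168, 356, 652, 5552/5, 5492/3, 312908/105, 507176/105, …
ICs: h(0) = 12.

f: a_k = 4, 16, 32, 128/3, 128/3, 512/15, 1024/45, 4096/315, 2048/315, …
g: a_k = 3, 3, 6, 9, 15, 24, 39, 63, 102, …
Sym-product of L_f,L_g gives L₀ (≤ ord 1).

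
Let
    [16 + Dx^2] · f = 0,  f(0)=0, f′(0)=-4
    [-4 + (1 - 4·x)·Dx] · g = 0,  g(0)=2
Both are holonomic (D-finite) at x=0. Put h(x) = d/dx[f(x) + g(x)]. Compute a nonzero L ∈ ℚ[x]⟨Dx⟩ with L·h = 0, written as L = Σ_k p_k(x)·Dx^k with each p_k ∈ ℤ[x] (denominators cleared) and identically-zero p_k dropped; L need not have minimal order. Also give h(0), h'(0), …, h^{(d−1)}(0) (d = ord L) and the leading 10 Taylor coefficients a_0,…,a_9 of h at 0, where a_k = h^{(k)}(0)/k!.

f: a_k = 0, -4, 0, 32/3, 0, -128/15, 0, 1024/315, 0, -2048/2835, …
g: a_k = 2, 8, 32, 128, 512, 2048, 8192, 32768, 131072, 524288, …
L₀ := lclm(L_f,L_g); ord L₀ ≤ 2+1.
h₀' ⇒ L via d/dx closure of L₀.
L = (1664 - 1024·x + 2048·x^2) + (-112 + 576·x - 768·x^2 + 1024·x^3)·Dx + (104 - 64·x + 128·x^2)·Dx^2 + (-7 + 36·x - 48·x^2 + 64·x^3)·Dx^3  (order 3).
h: a_k = 4, 64, 416, 2048, 30592/3, 49152, 10322944/45, 1048576, 1486354432/315, 20971520, …
ICs: h(0) = 4, h′(0) = 64, h′′(0) = 832.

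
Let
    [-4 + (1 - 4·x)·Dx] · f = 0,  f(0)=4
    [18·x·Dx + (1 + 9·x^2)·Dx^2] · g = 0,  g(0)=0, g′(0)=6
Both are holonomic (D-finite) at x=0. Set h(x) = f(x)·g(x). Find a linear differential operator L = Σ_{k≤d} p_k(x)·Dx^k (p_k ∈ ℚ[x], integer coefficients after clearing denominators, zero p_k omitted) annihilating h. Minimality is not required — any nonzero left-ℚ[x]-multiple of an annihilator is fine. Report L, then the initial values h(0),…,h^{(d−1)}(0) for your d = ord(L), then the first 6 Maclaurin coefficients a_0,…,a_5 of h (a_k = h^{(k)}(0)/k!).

L = 72·x + (8 - 18·x + 144·x^2)·Dx + (-1 + 4·x - 9·x^2 + 36·x^3)·Dx^2  (order 2).
h: a_k = 0, 24, 96, 312, 1248, 26904/5, …
ICs: h(0) = 0, h′(0) = 24.

f: a_k = 4, 16, 64, 256, 1024, 4096, …
g: a_k = 0, 6, 0, -18, 0, 486/5, …
f·g: L₀ = L_f ⊗_s L_g, ord ≤ 1·2.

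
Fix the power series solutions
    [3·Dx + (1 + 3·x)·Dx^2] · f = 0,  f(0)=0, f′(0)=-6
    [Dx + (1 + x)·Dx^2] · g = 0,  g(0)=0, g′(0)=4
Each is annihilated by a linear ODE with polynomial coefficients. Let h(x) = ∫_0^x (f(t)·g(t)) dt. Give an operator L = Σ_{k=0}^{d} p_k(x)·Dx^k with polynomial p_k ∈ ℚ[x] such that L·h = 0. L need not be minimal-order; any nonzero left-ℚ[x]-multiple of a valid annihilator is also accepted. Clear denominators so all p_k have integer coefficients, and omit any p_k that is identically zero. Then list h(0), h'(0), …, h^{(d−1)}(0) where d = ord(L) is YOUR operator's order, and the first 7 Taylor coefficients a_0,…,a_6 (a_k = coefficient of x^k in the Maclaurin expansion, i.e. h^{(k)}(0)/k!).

L = (30 + 72·x + 54·x^2)·Dx^2 + (76 + 354·x + 540·x^2 + 270·x^3)·Dx^3 + (29 + 200·x + 486·x^2 + 504·x^3 + 189·x^4)·Dx^4 + (2 + 19·x + 68·x^2 + 114·x^3 + 90·x^4 + 27·x^5)·Dx^5  (order 5).
h: a_k = 0, 0, 0, -8, 12, -98/5, 36, …
ICs: h(0) = 0, h′(0) = 0, h′′(0) = 0, h′′′(0) = -48, h′′′′(0) = 288.

f: a_k = 0, -6, 9, -18, 81/2, -486/5, 243, …
g: a_k = 0, 4, -2, 4/3, -1, 4/5, -2/3, …
h₀=f·g: eliminate ⇒ L₀, order ≤ 2·2.
Integrate: L := L₀·Dx.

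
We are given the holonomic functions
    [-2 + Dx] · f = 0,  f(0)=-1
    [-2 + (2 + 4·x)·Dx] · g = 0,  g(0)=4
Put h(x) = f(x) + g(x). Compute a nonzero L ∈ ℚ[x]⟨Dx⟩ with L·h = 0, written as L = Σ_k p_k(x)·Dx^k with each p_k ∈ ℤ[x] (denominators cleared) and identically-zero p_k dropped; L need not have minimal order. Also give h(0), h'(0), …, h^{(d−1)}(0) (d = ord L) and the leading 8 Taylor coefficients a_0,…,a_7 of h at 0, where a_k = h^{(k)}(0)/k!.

f: a_k = -1, -2, -2, -4/3, -2/3, -4/15, -4/45, -8/315, …
g: a_k = 4, 4, -2, 2, -5/2, 7/2, -21/4, 33/4, …
Weyl lclm of L_f,L_g ⇒ L₀ (ord ≤ 2).
L = (6 + 8·x) + (-5 - 16·x - 16·x^2)·Dx + (1 + 6·x + 8·x^2)·Dx^2  (order 2).
h: a_k = 3, 2, -4, 2/3, -19/6, 97/30, -961/180, 10363/1260, …
ICs: h(0) = 3, h′(0) = 2.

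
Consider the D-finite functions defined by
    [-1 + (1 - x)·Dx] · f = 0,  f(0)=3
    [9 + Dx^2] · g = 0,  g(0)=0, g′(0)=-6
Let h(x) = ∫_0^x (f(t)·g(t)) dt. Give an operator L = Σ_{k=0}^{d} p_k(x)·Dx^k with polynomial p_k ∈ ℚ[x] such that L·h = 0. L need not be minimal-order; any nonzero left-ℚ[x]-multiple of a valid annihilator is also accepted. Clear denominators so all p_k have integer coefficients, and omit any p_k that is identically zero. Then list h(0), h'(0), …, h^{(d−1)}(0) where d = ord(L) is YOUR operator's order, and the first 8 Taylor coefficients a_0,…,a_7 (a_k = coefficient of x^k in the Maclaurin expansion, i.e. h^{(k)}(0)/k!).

f: a_k = 3, 3, 3, 3, 3, 3, 3, 3, …
g: a_k = 0, -6, 0, 9, 0, -81/20, 0, 243/280, …
f·g: L₀ = L_f ⊗_s L_g, ord ≤ 1·2.
h=∫₀ˣh₀: take L = L₀·Dx.
L = (-9 + 9·x)·Dx + 2·Dx^2 + (-1 + x)·Dx^3  (order 3).
h: a_k = 0, 0, -9, -6, 9/4, 9/5, -21/40, -9/20, …
ICs: h(0) = 0, h′(0) = 0, h′′(0) = -18.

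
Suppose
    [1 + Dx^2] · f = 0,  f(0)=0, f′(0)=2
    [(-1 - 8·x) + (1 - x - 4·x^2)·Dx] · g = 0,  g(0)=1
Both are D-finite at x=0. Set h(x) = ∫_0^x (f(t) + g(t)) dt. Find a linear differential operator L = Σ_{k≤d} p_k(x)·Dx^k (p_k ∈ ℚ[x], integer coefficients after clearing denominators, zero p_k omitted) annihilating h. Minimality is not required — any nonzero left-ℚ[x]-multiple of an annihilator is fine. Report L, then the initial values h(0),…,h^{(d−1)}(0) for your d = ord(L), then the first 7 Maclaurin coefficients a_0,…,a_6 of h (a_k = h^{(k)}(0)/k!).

f: a_k = 0, 2, 0, -1/3, 0, 1/60, 0, …
g: a_k = 1, 1, 5, 9, 29, 65, 181, …
f+g: L₀ = lclm(L_f,L_g), ord ≤ 2+1.
h=∫₀ˣh₀: take L = L₀·Dx.
L = (-55 - 486·x - 553·x^2 - 1488·x^3 - 80·x^4 - 128·x^5)·Dx + (11 + 11·x + 23·x^2 - 169·x^3 - 348·x^4 - 48·x^5 - 64·x^6)·Dx^2 + (-55 - 486·x - 553·x^2 - 1488·x^3 - 80·x^4 - 128·x^5)·Dx^3 + (11 + 11·x + 23·x^2 - 169·x^3 - 348·x^4 - 48·x^5 - 64·x^6)·Dx^4  (order 4).
h: a_k = 0, 1, 3/2, 5/3, 13/6, 29/5, 3901/360, …
ICs: h(0) = 0, h′(0) = 1, h′′(0) = 3, h′′′(0) = 10.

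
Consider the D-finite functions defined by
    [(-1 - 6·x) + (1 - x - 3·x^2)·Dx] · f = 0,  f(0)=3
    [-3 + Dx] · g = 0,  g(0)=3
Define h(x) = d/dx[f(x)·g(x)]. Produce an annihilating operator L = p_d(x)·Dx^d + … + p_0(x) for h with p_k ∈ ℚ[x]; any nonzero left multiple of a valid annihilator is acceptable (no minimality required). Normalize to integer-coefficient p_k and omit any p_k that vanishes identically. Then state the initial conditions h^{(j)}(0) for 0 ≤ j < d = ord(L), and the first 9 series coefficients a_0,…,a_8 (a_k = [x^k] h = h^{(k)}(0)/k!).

L = (23 + 30·x - 45·x^2 - 54·x^3 + 81·x^4) + (-4 + x + 24·x^2 - 27·x^4)·Dx  (order 1).
h: a_k = 36, 207, 756, 4743/2, 13671/2, 757161/40, 508203/10, 74932569/560, 388146897/1120, …
ICs: h(0) = 36.

f: a_k = 3, 3, 12, 21, 57, 120, 291, 651, 1524, …
g: a_k = 3, 9, 27/2, 27/2, 81/8, 243/40, 243/80, 729/560, 2187/4480, …
h₀=f·g: eliminate ⇒ L₀, order ≤ 1·1.
Derive L from L₀ (diff closure).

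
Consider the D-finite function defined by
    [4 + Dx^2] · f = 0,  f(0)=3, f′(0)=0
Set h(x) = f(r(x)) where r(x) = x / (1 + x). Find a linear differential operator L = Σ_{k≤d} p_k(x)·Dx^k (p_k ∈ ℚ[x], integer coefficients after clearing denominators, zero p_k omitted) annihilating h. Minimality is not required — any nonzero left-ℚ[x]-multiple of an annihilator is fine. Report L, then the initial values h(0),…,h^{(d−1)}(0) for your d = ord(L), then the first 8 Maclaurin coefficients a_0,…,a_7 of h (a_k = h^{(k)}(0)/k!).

L = 4 + (2 + 6·x + 6·x^2 + 2·x^3)·Dx + (1 + 4·x + 6·x^2 + 4·x^3 + x^4)·Dx^2  (order 2).
h: a_k = 3, 0, -6, 12, -16, 16, -154/15, -12/5, …
ICs: h(0) = 3, h′(0) = 0.

f: a_k = 3, 0, -6, 0, 2, 0, -4/15, 0, …
f∘r: x↦r, Dx↦Dx/r' in L_f ⇒ L₀.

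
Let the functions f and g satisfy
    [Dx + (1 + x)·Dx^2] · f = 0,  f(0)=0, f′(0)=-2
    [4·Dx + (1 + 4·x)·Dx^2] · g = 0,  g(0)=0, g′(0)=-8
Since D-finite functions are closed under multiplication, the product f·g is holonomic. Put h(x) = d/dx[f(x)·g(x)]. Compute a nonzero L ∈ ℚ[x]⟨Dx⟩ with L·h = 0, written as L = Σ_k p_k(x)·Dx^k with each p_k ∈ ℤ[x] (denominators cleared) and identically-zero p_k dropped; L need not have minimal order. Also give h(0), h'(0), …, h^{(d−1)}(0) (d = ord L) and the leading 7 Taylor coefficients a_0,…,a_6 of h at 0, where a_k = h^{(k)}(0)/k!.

f: a_k = 0, -2, 1, -2/3, 1/2, -2/5, 1/3, …
g: a_k = 0, -8, 16, -128/3, 128, -2048/5, 4096/3, …
f·g: L₀ = L_f ⊗_s L_g, ord ≤ 2·2.
Derive L from L₀ (diff closure).
L = (136 + 320·x + 256·x^2) + (290 + 1464·x + 2400·x^2 + 1280·x^3)·Dx + (92 + 740·x + 1992·x^2 + 2240·x^3 + 896·x^4)·Dx^2 + (5 + 58·x + 245·x^2 + 464·x^3 + 400·x^4 + 128·x^5)·Dx^3  (order 3).
h: a_k = 0, 32, -120, 1280/3, -4700/3, 88816/15, -22792, …
ICs: h(0) = 0, h′(0) = 32, h′′(0) = -240.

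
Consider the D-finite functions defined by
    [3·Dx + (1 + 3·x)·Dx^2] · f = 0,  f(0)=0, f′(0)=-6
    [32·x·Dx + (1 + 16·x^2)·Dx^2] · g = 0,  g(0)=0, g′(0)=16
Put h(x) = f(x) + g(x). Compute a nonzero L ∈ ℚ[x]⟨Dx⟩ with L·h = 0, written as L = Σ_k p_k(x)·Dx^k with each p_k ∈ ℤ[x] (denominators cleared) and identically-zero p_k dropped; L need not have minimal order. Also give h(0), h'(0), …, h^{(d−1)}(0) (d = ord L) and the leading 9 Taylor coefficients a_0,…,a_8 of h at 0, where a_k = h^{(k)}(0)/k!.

L = (-96 - 864·x + 4608·x^2 + 4608·x^3)·Dx + (-50 - 192·x + 672·x^2 + 9216·x^3 + 9216·x^4)·Dx^2 + (-3 + 23·x + 96·x^2 + 512·x^3 + 2304·x^4 + 2304·x^5)·Dx^3  (order 3).
h: a_k = 0, 10, 9, -310/3, 81/2, 722, 243, -69910/7, 6561/4, …
ICs: h(0) = 0, h′(0) = 10, h′′(0) = 18.

f: a_k = 0, -6, 9, -18, 81/2, -486/5, 243, -4374/7, 6561/4, …
g: a_k = 0, 16, 0, -256/3, 0, 4096/5, 0, -65536/7, 0, …
f+g: L₀ = lclm(L_f,L_g), ord ≤ 2+2.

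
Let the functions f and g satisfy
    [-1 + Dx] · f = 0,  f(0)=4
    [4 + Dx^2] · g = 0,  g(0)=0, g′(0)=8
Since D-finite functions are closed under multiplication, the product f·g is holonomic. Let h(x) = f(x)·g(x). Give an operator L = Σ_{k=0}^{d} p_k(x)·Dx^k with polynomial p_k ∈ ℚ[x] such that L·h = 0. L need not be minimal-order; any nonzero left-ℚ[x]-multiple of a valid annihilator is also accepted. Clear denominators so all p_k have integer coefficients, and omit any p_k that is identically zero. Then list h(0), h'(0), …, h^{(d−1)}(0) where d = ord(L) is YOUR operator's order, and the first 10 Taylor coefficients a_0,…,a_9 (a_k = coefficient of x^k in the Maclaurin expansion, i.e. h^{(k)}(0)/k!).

L = 5 - 2·Dx + Dx^2  (order 2).
h: a_k = 0, 32, 32, -16/3, -16, -76/15, 44/45, 278/315, 2/15, -359/11340, …
ICs: h(0) = 0, h′(0) = 32.

f: a_k = 4, 4, 2, 2/3, 1/6, 1/30, 1/180, 1/1260, 1/10080, 1/90720, …
g: a_k = 0, 8, 0, -16/3, 0, 16/15, 0, -32/315, 0, 16/2835, …
Sym-product of L_f,L_g gives L₀ (≤ ord 2).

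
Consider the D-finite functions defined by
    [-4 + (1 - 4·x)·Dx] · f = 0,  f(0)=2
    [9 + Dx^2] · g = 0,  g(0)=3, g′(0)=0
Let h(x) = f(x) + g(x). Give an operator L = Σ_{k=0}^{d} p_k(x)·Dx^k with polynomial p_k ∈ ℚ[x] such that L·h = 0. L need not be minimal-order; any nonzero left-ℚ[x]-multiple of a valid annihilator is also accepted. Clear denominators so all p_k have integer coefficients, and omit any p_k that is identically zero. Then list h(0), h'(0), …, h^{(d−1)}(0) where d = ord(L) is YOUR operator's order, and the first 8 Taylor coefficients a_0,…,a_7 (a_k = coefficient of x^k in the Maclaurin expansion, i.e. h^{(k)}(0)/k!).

L = (3780 - 2592·x + 5184·x^2) + (-369 + 2124·x - 3888·x^2 + 5184·x^3)·Dx + (420 - 288·x + 576·x^2)·Dx^2 + (-41 + 236·x - 432·x^2 + 576·x^3)·Dx^3  (order 3).
h: a_k = 5, 8, 37/2, 128, 4177/8, 2048, 655117/80, 32768, …
ICs: h(0) = 5, h′(0) = 8, h′′(0) = 37.

f: a_k = 2, 8, 32, 128, 512, 2048, 8192, 32768, …
g: a_k = 3, 0, -27/2, 0, 81/8, 0, -243/80, 0, …
L₀ := lclm(L_f,L_g); ord L₀ ≤ 1+2.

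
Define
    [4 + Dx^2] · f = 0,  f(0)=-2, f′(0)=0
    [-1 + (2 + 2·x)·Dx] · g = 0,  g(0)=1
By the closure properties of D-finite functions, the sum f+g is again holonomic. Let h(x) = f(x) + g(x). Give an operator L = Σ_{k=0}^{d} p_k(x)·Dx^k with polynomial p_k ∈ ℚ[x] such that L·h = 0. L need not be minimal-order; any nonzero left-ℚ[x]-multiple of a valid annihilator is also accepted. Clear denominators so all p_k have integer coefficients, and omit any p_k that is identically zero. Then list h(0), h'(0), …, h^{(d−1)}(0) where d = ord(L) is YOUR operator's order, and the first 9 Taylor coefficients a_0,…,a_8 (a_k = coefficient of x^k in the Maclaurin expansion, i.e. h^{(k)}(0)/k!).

f: a_k = -2, 0, 4, 0, -4/3, 0, 8/45, 0, -4/315, …
g: a_k = 1, 1/2, -1/8, 1/16, -5/128, 7/256, -21/1024, 33/2048, -429/32768, …
h₀=f+g: left-lcm gives L₀, ord ≤ 3.
L = (-76 - 128·x - 64·x^2) + (120 + 376·x + 384·x^2 + 128·x^3)·Dx + (-19 - 32·x - 16·x^2)·Dx^2 + (30 + 94·x + 96·x^2 + 32·x^3)·Dx^3  (order 3).
h: a_k = -1, 1/2, 31/8, 1/16, -527/384, 7/256, 7247/46080, 33/2048, -266207/10321920, …
ICs: h(0) = -1, h′(0) = 1/2, h′′(0) = 31/4.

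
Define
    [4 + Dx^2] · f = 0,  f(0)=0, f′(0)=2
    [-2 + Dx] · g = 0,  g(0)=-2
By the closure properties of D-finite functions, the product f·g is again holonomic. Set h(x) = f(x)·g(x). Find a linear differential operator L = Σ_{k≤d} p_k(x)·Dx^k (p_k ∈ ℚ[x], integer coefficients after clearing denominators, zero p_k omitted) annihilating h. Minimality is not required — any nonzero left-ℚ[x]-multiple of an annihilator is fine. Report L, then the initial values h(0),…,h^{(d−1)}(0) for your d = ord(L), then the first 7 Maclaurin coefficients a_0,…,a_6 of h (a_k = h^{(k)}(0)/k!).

L = 8 - 4·Dx + Dx^2  (order 2).
h: a_k = 0, -4, -8, -16/3, 0, 32/15, 64/45, …
ICs: h(0) = 0, h′(0) = -4.

f: a_k = 0, 2, 0, -4/3, 0, 4/15, 0, …
g: a_k = -2, -4, -4, -8/3, -4/3, -8/15, -8/45, …
Sym-product of L_f,L_g gives L₀ (≤ ord 2).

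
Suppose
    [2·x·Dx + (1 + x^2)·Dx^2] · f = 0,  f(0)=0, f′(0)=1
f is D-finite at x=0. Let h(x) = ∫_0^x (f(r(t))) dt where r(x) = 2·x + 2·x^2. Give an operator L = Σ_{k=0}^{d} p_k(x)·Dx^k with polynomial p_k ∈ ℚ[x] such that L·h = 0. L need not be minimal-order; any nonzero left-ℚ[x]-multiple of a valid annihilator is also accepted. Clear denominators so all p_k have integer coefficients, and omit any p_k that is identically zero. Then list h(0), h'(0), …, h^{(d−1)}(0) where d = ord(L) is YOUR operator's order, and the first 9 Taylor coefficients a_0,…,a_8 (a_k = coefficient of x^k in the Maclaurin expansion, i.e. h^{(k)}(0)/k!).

f: a_k = 0, 1, 0, -1/3, 0, 1/5, 0, -1/7, 0, …
h₀=f(r): pull back L_f along r ⇒ L₀.
Integrate: L := L₀·Dx.
L = (-2 + 8·x + 32·x^2 + 48·x^3 + 24·x^4)·Dx^2 + (1 + 2·x + 4·x^2 + 16·x^3 + 20·x^4 + 8·x^5)·Dx^3  (order 3).
h: a_k = 0, 0, 1, 2/3, -2/3, -8/5, -4/15, 88/21, 40/7, …
ICs: h(0) = 0, h′(0) = 0, h′′(0) = 2.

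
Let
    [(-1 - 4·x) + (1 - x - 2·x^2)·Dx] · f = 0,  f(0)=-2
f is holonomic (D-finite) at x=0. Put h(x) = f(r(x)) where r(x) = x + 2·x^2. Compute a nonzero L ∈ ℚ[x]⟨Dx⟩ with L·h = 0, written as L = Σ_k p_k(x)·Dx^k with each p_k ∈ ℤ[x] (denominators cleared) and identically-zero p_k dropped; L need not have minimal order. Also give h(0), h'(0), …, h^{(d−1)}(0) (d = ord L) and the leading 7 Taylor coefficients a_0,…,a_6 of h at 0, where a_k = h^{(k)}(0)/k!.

L = (1 + 8·x + 24·x^2 + 32·x^3) + (-1 + x + 4·x^2 + 8·x^3 + 8·x^4)·Dx  (order 1).
h: a_k = -2, -2, -10, -34, -106, -338, -1114, …
ICs: h(0) = -2.

f: a_k = -2, -2, -6, -10, -22, -42, -86, …
L₀ from L_f via x↦r, Dx↦r'^{-1}Dx.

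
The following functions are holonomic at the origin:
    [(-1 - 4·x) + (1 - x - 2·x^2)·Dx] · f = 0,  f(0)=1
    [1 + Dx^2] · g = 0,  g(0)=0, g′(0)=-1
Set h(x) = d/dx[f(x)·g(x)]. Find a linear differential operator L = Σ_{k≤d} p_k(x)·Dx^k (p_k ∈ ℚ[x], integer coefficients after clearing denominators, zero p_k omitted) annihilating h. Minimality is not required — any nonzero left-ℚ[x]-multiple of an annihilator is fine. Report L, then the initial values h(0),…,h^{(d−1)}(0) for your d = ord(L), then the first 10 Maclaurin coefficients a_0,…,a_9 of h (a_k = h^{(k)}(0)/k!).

L = (31 - 2·x - 3·x^2 + 4·x^3 + 4·x^4) + (10 + 42·x + 12·x^2 + 16·x^3)·Dx + (-3 + 2·x + 5·x^2 + 4·x^3 + 4·x^4)·Dx^2  (order 2).
h: a_k = -1, -2, -17/2, -58/3, -1261/24, -2421/20, -41521/144, -410969/630, -59484889/40320, -118664425/36288, …
ICs: h(0) = -1, h′(0) = -2.

f: a_k = 1, 1, 3, 5, 11, 21, 43, 85, 171, 341, …
g: a_k = 0, -1, 0, 1/6, 0, -1/120, 0, 1/5040, 0, -1/362880, …
Product ⇒ symmetric product L₀, ord ≤ 2.
h₀' ⇒ L via d/dx closure of L₀.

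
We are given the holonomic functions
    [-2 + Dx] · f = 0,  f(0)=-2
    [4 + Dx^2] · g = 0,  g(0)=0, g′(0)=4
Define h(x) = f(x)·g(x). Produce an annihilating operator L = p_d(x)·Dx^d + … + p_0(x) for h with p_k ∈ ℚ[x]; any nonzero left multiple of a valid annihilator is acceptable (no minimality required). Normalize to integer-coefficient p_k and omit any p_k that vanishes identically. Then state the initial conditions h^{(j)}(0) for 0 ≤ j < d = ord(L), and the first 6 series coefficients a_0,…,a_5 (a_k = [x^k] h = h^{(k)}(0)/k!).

L = 8 - 4·Dx + Dx^2  (order 2).
h: a_k = 0, -8, -16, -32/3, 0, 64/15, …
ICs: h(0) = 0, h′(0) = -8.

f: a_k = -2, -4, -4, -8/3, -4/3, -8/15, …
g: a_k = 0, 4, 0, -8/3, 0, 8/15, …
Sym-product of L_f,L_g gives L₀ (≤ ord 2).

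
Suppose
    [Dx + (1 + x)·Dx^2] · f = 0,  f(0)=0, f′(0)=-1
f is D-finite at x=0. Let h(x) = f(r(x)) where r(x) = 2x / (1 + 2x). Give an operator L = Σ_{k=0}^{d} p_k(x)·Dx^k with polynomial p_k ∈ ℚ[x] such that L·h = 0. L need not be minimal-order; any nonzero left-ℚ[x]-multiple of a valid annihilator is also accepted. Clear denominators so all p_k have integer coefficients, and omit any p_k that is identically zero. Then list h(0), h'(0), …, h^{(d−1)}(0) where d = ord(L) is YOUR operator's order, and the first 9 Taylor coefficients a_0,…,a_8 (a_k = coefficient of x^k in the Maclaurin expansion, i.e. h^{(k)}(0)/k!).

f: a_k = 0, -1, 1/2, -1/3, 1/4, -1/5, 1/6, -1/7, 1/8, …
L₀ from L_f via x↦r, Dx↦r'^{-1}Dx.
L = (6 + 16·x)·Dx + (1 + 6·x + 8·x^2)·Dx^2  (order 2).
h: a_k = 0, -2, 6, -56/3, 60, -992/5, 672, -16256/7, 8160, …
ICs: h(0) = 0, h′(0) = -2.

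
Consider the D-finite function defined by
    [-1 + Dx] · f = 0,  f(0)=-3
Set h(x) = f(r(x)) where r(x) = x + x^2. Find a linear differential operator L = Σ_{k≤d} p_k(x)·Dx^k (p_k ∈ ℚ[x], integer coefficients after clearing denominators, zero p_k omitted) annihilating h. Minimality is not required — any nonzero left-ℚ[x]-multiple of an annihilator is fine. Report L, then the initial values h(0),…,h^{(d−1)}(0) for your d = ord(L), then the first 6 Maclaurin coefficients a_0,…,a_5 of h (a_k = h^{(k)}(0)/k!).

f: a_k = -3, -3, -3/2, -1/2, -1/8, -1/40, …
h₀=f(r): pull back L_f along r ⇒ L₀.
L = (-1 - 2·x) + Dx  (order 1).
h: a_k = -3, -3, -9/2, -7/2, -25/8, -81/40, …
ICs: h(0) = -3.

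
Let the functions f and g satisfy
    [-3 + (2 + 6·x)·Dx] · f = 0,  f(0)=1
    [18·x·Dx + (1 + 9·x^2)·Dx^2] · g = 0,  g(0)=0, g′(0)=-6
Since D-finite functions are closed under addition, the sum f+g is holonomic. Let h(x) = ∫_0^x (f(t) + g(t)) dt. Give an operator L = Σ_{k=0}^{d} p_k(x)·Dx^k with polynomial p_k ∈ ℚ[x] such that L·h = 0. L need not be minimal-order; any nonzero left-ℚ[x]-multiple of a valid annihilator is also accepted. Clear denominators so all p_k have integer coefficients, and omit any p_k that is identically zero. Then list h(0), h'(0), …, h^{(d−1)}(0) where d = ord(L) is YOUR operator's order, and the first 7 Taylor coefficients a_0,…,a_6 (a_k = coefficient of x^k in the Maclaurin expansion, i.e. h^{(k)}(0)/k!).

L = (-36 - 270·x + 972·x^2 + 1458·x^3)·Dx^2 + (-33 - 144·x + 270·x^2 + 3888·x^3 + 5103·x^4)·Dx^3 + (-2 + 18·x + 108·x^2 + 324·x^3 + 1134·x^4 + 1458·x^5)·Dx^4  (order 4).
h: a_k = 0, 1, -9/4, -3/8, 315/64, -81/128, -38637/2560, …
ICs: h(0) = 0, h′(0) = 1, h′′(0) = -9/2, h′′′(0) = -9/4.

f: a_k = 1, 3/2, -9/8, 27/16, -405/128, 1701/256, -15309/1024, …
g: a_k = 0, -6, 0, 18, 0, -486/5, 0, …
f+g: L₀ = lclm(L_f,L_g), ord ≤ 1+2.
h=∫h₀ ⇒ L = L₀·Dx.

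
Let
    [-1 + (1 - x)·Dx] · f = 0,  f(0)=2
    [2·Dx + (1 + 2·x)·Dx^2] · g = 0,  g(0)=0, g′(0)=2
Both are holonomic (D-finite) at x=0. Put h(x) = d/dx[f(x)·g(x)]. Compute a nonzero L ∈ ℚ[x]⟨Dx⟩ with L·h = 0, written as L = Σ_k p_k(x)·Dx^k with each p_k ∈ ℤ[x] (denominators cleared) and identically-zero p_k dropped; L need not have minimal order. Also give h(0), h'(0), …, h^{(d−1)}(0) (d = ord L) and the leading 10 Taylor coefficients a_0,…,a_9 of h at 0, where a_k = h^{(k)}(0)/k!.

f: a_k = 2, 2, 2, 2, 2, 2, 2, 2, 2, 2, …
g: a_k = 0, 2, -2, 8/3, -4, 32/5, -32/3, 128/7, -32, 512/9, …
h₀=f·g: eliminate ⇒ L₀, order ≤ 1·2.
h₀' ⇒ L via d/dx closure of L₀.
L = 8 + (-1 + 10·x)·Dx + (-1 - x + 2·x^2)·Dx^2  (order 2).
h: a_k = 4, 0, 16, -32/3, 152/3, -336/5, 888/5, -10816/35, 23672/35, -81680/63, …
ICs: h(0) = 4, h′(0) = 0.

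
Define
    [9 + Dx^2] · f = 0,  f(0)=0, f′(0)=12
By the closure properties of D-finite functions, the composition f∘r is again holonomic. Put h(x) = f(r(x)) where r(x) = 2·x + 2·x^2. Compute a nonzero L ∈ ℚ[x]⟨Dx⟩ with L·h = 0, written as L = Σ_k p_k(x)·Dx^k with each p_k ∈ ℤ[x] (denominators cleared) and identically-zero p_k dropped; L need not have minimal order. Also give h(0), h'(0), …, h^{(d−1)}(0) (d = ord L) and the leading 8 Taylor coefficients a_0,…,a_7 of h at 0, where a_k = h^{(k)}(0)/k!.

f: a_k = 0, 12, 0, -18, 0, 81/10, 0, -243/140, …
L₀ from L_f via x↦r, Dx↦r'^{-1}Dx.
L = (36 + 216·x + 432·x^2 + 288·x^3) - 2·Dx + (1 + 2·x)·Dx^2  (order 2).
h: a_k = 0, 24, 24, -144, -432, -864/5, 1152, 82944/35, …
ICs: h(0) = 0, h′(0) = 24.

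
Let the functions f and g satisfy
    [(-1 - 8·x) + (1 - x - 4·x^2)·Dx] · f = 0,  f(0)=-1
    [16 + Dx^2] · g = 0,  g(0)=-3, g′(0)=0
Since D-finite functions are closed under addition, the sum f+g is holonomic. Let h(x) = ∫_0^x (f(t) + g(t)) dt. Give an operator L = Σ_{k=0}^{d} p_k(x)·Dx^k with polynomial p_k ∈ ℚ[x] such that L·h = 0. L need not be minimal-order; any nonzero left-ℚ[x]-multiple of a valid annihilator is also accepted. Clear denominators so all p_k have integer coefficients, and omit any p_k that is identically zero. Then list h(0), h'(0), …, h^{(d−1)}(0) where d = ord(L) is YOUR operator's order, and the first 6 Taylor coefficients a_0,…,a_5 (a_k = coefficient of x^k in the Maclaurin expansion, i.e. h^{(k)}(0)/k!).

f: a_k = -1, -1, -5, -9, -29, -65, …
g: a_k = -3, 0, 24, 0, -32, 0, …
Sum ⇒ L₀ = lclm(L_f,L_g) in ℚ(x)⟨Dx⟩.
Integrate: L := L₀·Dx.
L = (560 + 4608·x + 1664·x^2 + 6144·x^3 + 10240·x^4 + 16384·x^5)·Dx + (-208 + 272·x + 896·x^2 - 1408·x^3 - 1536·x^4 + 6144·x^5 + 8192·x^6)·Dx^2 + (35 + 288·x + 104·x^2 + 384·x^3 + 640·x^4 + 1024·x^5)·Dx^3 + (-13 + 17·x + 56·x^2 - 88·x^3 - 96·x^4 + 384·x^5 + 512·x^6)·Dx^4  (order 4).
h: a_k = 0, -4, -1/2, 19/3, -9/4, -61/5, …
ICs: h(0) = 0, h′(0) = -4, h′′(0) = -1, h′′′(0) = 38.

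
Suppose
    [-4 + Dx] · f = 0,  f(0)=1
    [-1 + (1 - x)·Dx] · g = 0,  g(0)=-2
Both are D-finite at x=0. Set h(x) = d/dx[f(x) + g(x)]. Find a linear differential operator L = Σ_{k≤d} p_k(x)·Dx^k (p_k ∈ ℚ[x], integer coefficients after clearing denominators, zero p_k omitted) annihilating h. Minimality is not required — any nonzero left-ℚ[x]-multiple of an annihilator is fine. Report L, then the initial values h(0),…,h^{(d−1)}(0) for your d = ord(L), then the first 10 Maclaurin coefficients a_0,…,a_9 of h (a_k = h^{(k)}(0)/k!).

f: a_k = 1, 4, 8, 32/3, 32/3, 128/15, 256/45, 1024/315, 512/315, 2048/2835, …
g: a_k = -2, -2, -2, -2, -2, -2, -2, -2, -2, -2, …
Weyl lclm of L_f,L_g ⇒ L₀ (ord ≤ 2).
h=h₀': d/dx-closure on L₀ ⇒ L.
L = (-4 + 16·x) + (5 - 16·x + 8·x^2)·Dx + (-1 + 3·x - 2·x^2)·Dx^2  (order 2).
h: a_k = 2, 12, 26, 104/3, 98/3, 332/15, 394/45, -944/315, -3622/315, -48508/2835, …
ICs: h(0) = 2, h′(0) = 12.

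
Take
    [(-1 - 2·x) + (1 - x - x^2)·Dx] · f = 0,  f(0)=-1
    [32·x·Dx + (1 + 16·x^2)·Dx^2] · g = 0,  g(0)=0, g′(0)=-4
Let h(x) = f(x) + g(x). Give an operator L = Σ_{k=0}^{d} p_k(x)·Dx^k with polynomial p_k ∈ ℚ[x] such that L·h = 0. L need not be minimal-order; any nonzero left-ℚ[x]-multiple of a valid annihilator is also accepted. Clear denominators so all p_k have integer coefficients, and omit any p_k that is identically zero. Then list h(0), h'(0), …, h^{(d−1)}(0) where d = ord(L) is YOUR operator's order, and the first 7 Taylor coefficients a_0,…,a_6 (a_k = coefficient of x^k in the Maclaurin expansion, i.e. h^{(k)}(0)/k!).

f: a_k = -1, -1, -2, -3, -5, -8, -13, …
g: a_k = 0, -4, 0, 64/3, 0, -1024/5, 0, …
L₀ := lclm(L_f,L_g); ord L₀ ≤ 1+2.
L = (-64 + 256·x + 3904·x^2 + 6912·x^3 + 9696·x^4 + 1536·x^6)·Dx + (25 + 24·x - 542·x^2 + 780·x^3 + 6800·x^4 + 6560·x^5 + 768·x^6 + 1536·x^7)·Dx^2 + (-2 - 17·x - 62·x^2 - 202·x^3 - 445·x^4 + 1136·x^5 + 576·x^6 + 256·x^7 + 256·x^8)·Dx^3  (order 3).
h: a_k = -1, -5, -2, 55/3, -5, -1064/5, -13, …
ICs: h(0) = -1, h′(0) = -5, h′′(0) = -4.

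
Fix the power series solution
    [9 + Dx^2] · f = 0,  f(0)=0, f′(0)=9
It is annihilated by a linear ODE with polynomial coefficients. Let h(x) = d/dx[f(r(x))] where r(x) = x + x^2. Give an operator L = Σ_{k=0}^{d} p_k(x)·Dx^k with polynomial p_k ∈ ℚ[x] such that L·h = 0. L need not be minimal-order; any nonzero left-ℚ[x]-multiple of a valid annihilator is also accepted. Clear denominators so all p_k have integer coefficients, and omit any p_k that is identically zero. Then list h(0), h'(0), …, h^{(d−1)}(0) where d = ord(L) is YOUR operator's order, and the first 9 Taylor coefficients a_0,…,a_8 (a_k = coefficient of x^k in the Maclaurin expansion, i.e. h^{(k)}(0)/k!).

f: a_k = 0, 9, 0, -27/2, 0, 243/40, 0, -729/560, 0, …
f∘r: x↦r, Dx↦Dx/r' in L_f ⇒ L₀.
Derive L from L₀ (diff closure).
L = (21 + 72·x + 216·x^2 + 288·x^3 + 144·x^4) + (-6 - 12·x)·Dx + (1 + 4·x + 4·x^2)·Dx^2  (order 2).
h: a_k = 9, 18, -81/2, -162, -1377/8, 405/4, 33291/80, 4131/10, 129033/4480, …
ICs: h(0) = 9, h′(0) = 18.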